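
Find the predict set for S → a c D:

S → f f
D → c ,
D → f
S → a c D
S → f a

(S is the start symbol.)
PREDICT(S → a c D) = (FIRST(RHS) \ {ε}) ∪ (FOLLOW(S) if ε ∈ FIRST(RHS), i.e. RHS ⇒* ε)
FIRST(a c D) = { 'a' }
ε ∉ FIRST(a c D), so FOLLOW(S) is not added.
PREDICT(S → a c D) = { 'a' }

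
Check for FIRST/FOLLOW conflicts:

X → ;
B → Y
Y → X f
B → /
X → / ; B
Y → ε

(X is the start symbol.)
No FIRST/FOLLOW conflicts.

A FIRST/FOLLOW conflict occurs when a non-terminal N has a nullable alternative N → β (β ⇒* ε) and another alternative N → α with FIRST(α) ∩ FOLLOW(N) ≠ ∅: on such a lookahead the parser cannot decide between expanding α and letting N vanish via β.

Nullable non-terminals: B, Y.
FIRST sets used below: FIRST(Y) = { '/', ';', ε }, FIRST(X) = { '/', ';' }

B: nullable alternative(s) B → Y; FOLLOW(B) = { $, 'f' }
  B → Y: FIRST \ {ε} = { '/', ';' } — this is the only nullable alternative, skip
  B → /: FIRST \ {ε} = { '/' } — disjoint from FOLLOW(B)

Y: nullable alternative(s) Y → ε; FOLLOW(Y) = { $, 'f' }
  Y → X f: FIRST \ {ε} = { '/', ';' } — disjoint from FOLLOW(Y)
  Y → ε: FIRST \ {ε} = { } — this is the only nullable alternative, skip

X has no nullable alternative, so no FIRST/FOLLOW check is needed there.

No FIRST/FOLLOW conflicts found.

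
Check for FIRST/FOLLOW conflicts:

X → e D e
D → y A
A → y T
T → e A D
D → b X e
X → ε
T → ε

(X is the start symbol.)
A FIRST/FOLLOW conflict occurs when a non-terminal N has a nullable alternative N → β (β ⇒* ε) and another alternative N → α with FIRST(α) ∩ FOLLOW(N) ≠ ∅: on such a lookahead the parser cannot decide between expanding α and letting N vanish via β.

Nullable non-terminals: T, X.

T: nullable alternative(s) T → ε; FOLLOW(T) = { 'b', 'e', 'y' }
  T → e A D: FIRST \ {ε} = { 'e' } — overlaps FOLLOW(T) on { 'e' }: CONFLICT
  T → ε: FIRST \ {ε} = { } — this is the only nullable alternative, skip

X: nullable alternative(s) X → ε; FOLLOW(X) = { $, 'e' }
  X → e D e: FIRST \ {ε} = { 'e' } — overlaps FOLLOW(X) on { 'e' }: CONFLICT
  X → ε: FIRST \ {ε} = { } — this is the only nullable alternative, skip

A, D have no nullable alternative, so no FIRST/FOLLOW check is needed there.

So the grammar has 2 FIRST/FOLLOW conflicts (marked CONFLICT above).

Answer: Yes. X → e D e with FOLLOW(X) on { 'e' }; T → e A D with FOLLOW(T) on { 'e' }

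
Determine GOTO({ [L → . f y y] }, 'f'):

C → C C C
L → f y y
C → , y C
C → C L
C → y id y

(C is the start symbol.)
{ [L → f . y y] }

GOTO(I, 'f') = CLOSURE({ [A → αX.β] : [A → α.Xβ] ∈ I, X = 'f' })

Items with dot before 'f', with the dot advanced:
  [L → . f y y] → [L → f . y y]
Closure adds nothing (no advanced item has the dot before a non-terminal).

GOTO = { [L → f . y y] }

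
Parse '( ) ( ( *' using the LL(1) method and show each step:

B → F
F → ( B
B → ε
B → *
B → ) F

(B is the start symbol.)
Stack is shown with the top on the left.

Stack  Input        Action
--------------------------
B $    ( ) ( ( * $  output B → F
F $    ( ) ( ( * $  output F → ( B
( B $  ( ) ( ( * $  match '('
B $    ) ( ( * $    output B → ) F
) F $  ) ( ( * $    match ')'
F $    ( ( * $      output F → ( B
( B $  ( ( * $      match '('
B $    ( * $        output B → F
F $    ( * $        output F → ( B
( B $  ( * $        match '('
B $    * $          output B → *
* $    * $          match '*'
$      $            accept

The string is accepted.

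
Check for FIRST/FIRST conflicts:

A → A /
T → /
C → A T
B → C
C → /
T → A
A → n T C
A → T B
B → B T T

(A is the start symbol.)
Yes. A → A '/' / A → n T C on { 'n' }; A → A '/' / A → T B on { '/', 'n' }; A → n T C / A → T B on { 'n' }; T → '/' / T → A on { '/' }; C → A T / C → '/' on { '/' }; B → C / B → B T T on { '/', 'n' }

A FIRST/FIRST conflict occurs when two productions N → α and N → β for the same non-terminal have FIRST(α) ∩ FIRST(β) ≠ ∅ (with ε ∈ FIRST of a nullable right-hand side, so two nullable alternatives also conflict).

FIRST sets of the non-terminals at (or reachable through a nullable prefix from) the front of some alternative:
  FIRST(A) = { '/', 'n' }
  FIRST(T) = { '/', 'n' }
  FIRST(C) = { '/', 'n' }
  FIRST(B) = { '/', 'n' }

Productions for A:
  A → A /: FIRST = { '/', 'n' }
  A → n T C: FIRST = { 'n' }
  A → T B: FIRST = { '/', 'n' }
Productions for T:
  T → /: FIRST = { '/' }
  T → A: FIRST = { '/', 'n' }
Productions for C:
  C → A T: FIRST = { '/', 'n' }
  C → /: FIRST = { '/' }
Productions for B:
  B → C: FIRST = { '/', 'n' }
  B → B T T: FIRST = { '/', 'n' }

Conflict for A: A → A / and A → n T C
  Overlap: { 'n' }
Conflict for A: A → A / and A → T B
  Overlap: { '/', 'n' }
Conflict for A: A → n T C and A → T B
  Overlap: { 'n' }
Conflict for T: T → / and T → A
  Overlap: { '/' }
Conflict for C: C → A T and C → /
  Overlap: { '/' }
Conflict for B: B → C and B → B T T
  Overlap: { '/', 'n' }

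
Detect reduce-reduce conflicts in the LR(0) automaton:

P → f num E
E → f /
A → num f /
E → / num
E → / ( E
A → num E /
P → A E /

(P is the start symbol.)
A reduce-reduce conflict occurs when an LR(0) state has two complete items [A → α .] and [B → β .] — both call for a reduction, and with no lookahead the parser cannot choose between them.

Augment with P' → P and build the canonical LR(0) collection (I0 = CLOSURE({[P' → . P]}), then GOTO on every symbol after a dot until no new states appear). It has 19 states:
  I0: { [A → . num E /], [A → . num f /], [P → . A E /], [P → . f num E], [P' → . P] }  — shift
  I1: { [E → . / ( E], [E → . / num], [E → . f /], [P → A . E /] }  — shift
  I2: { [P' → P .] }  — accept
  I3: { [P → f . num E] }  — shift
  I4: { [A → num . E /], [A → num . f /], [E → . / ( E], [E → . / num], [E → . f /] }  — shift
  I5: { [E → / . ( E], [E → / . num] }  — shift
  I6: { [A → num E . /] }  — shift
  I7: { [A → num f . /], [E → f . /] }  — shift
  I8: { [A → num f / .], [E → f / .] }  — 2 reduces
  I9: { [A → num E / .] }  — reduce
  I10: { [E → . / ( E], [E → . / num], [E → . f /], [E → / ( . E] }  — shift
  I11: { [E → / num .] }  — reduce
  I12: { [E → / ( E .] }  — reduce
  I13: { [E → f . /] }  — shift
  I14: { [E → f / .] }  — reduce
  I15: { [E → . / ( E], [E → . / num], [E → . f /], [P → f num . E] }  — shift
  I16: { [P → f num E .] }  — reduce
  I17: { [P → A E . /] }  — shift
  I18: { [P → A E / .] }  — reduce

I8 contains complete items [A → num f / .], [E → f / .] — reduce-reduce conflict.

Answer: Yes — I8: [A → num f / .] vs [E → f / .]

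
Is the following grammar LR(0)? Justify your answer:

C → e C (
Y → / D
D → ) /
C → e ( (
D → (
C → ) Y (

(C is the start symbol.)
Augment with C' → C and build the canonical LR(0) collection (I0 = CLOSURE({[C' → . C]}), then GOTO on every symbol after a dot until no new states appear). It has 15 states:
  I0: { [C → . ) Y (], [C → . e ( (], [C → . e C (], [C' → . C] }  — shift
  I1: { [C → ) . Y (], [Y → . / D] }  — shift
  I2: { [C' → C .] }  — accept
  I3: { [C → . ) Y (], [C → . e ( (], [C → . e C (], [C → e . ( (], [C → e . C (] }  — shift
  I4: { [C → e ( . (] }  — shift
  I5: { [C → e C . (] }  — shift
  I6: { [C → e C ( .] }  — reduce
  I7: { [C → e ( ( .] }  — reduce
  I8: { [D → . (], [D → . ) /], [Y → / . D] }  — shift
  I9: { [C → ) Y . (] }  — shift
  I10: { [C → ) Y ( .] }  — reduce
  I11: { [D → ( .] }  — reduce
  I12: { [D → ) . /] }  — shift
  I13: { [Y → / D .] }  — reduce
  I14: { [D → ) / .] }  — reduce

Every state is either a pure shift/goto state or contains exactly one complete item and nothing to shift — no conflicts. The grammar is LR(0).

Answer: Yes, the grammar is LR(0)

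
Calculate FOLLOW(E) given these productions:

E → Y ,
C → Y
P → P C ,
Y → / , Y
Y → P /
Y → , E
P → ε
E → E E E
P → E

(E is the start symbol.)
{ $, ',', '/' }

To compute FOLLOW(E), find every occurrence of E on a right-hand side N → α E β: add FIRST(β) \ {ε}, and if β is empty or nullable also add FOLLOW(N). Iterate to a fixed point.

E is the start symbol, so $ ∈ FOLLOW(E).
In Y → , E: E is at the end, add FOLLOW(Y)
In E → E E E: E is followed by E E, add FIRST(E E) \ {ε} = { ',', '/' }
In E → E E E: E is followed by E, add FIRST(E) \ {ε} = { ',', '/' }
In E → E E E: E is at the end; this adds FOLLOW(E) to itself — nothing new
In P → E: E is at the end, add FOLLOW(P)

The FOLLOW sets referred to above (computed the same way, to a fixed point):
  FOLLOW(Y) = { ',' }
  FOLLOW(P) = { ',', '/' }

Taking the union: FOLLOW(E) = { $, ',', '/' }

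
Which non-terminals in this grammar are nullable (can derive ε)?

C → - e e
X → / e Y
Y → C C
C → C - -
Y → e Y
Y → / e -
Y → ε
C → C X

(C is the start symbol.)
{ 'Y' }

A non-terminal is nullable if it can derive ε (the empty string): either it has an ε-production, or it has a production whose right-hand side consists entirely of nullable non-terminals.

ε-productions: Y → ε
So Y is immediately nullable.
No further non-terminal can be added: every production for the remaining non-terminals contains a terminal or a non-nullable non-terminal.
Nullable = { 'Y' }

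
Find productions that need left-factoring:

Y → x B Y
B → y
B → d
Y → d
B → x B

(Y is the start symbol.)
No, left-factoring is not needed

Left-factoring is needed when two productions for the same non-terminal
share a common prefix on the right-hand side.

Productions for Y:
  Y → x B Y
  Y → d
Productions for B:
  B → y
  B → d
  B → x B

No common prefixes found.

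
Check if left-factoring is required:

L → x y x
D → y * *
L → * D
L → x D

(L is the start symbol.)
Left-factoring is needed when two productions for the same non-terminal
share a common prefix on the right-hand side.

Productions for L:
  L → x y x
  L → * D
  L → x D

Found common prefix 'x' in productions for L

Answer: Yes, L has productions with common prefix 'x'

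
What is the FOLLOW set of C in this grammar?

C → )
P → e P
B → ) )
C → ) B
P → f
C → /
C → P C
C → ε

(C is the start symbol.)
{ $ }

To compute FOLLOW(C), find every occurrence of C on a right-hand side N → α C β: add FIRST(β) \ {ε}, and if β is empty or nullable also add FOLLOW(N). Iterate to a fixed point.

C is the start symbol, so $ ∈ FOLLOW(C).
In C → P C: C is at the end; this adds FOLLOW(C) to itself — nothing new

Taking the union: FOLLOW(C) = { $ }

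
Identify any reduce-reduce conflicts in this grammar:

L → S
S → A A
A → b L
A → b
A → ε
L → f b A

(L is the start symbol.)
A reduce-reduce conflict occurs when an LR(0) state has two complete items [A → α .] and [B → β .] — both call for a reduction, and with no lookahead the parser cannot choose between them.

Augment with L' → L and build the canonical LR(0) collection (I0 = CLOSURE({[L' → . L]}), then GOTO on every symbol after a dot until no new states appear). It has 10 states:
  I0: { [A → . b L], [A → . b], [A → .], [L → . S], [L → . f b A], [L' → . L], [S → . A A] }  — shift, reduce
  I1: { [A → . b L], [A → . b], [A → .], [S → A . A] }  — shift, reduce
  I2: { [L' → L .] }  — accept
  I3: { [L → S .] }  — reduce
  I4: { [A → . b L], [A → . b], [A → .], [A → b . L], [A → b .], [L → . S], [L → . f b A], [S → . A A] }  — shift, 2 reduces
  I5: { [L → f . b A] }  — shift
  I6: { [A → . b L], [A → . b], [A → .], [L → f b . A] }  — shift, reduce
  I7: { [L → f b A .] }  — reduce
  I8: { [A → b L .] }  — reduce
  I9: { [S → A A .] }  — reduce

I4 contains complete items [A → .], [A → b .] — reduce-reduce conflict.

Answer: Yes — I4: [A → .] vs [A → b .]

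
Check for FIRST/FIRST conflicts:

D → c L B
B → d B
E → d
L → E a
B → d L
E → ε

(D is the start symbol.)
A FIRST/FIRST conflict occurs when two productions N → α and N → β for the same non-terminal have FIRST(α) ∩ FIRST(β) ≠ ∅ (with ε ∈ FIRST of a nullable right-hand side, so two nullable alternatives also conflict).

Productions for B:
  B → d B: FIRST = { 'd' }
  B → d L: FIRST = { 'd' }
Productions for E:
  E → d: FIRST = { 'd' }
  E → ε: FIRST = { ε }
D, L have only one production, so no FIRST/FIRST conflict is possible there.

Conflict for B: B → d B and B → d L
  Overlap: { 'd' }

Answer: Yes. B → d B / B → d L on { 'd' }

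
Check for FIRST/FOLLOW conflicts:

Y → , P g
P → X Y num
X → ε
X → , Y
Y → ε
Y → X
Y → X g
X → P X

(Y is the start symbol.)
A FIRST/FOLLOW conflict occurs when a non-terminal N has a nullable alternative N → β (β ⇒* ε) and another alternative N → α with FIRST(α) ∩ FOLLOW(N) ≠ ∅: on such a lookahead the parser cannot decide between expanding α and letting N vanish via β.

Nullable non-terminals: X, Y.
FIRST sets used below: FIRST(P) = { ',', 'g', 'num' }, FIRST(X) = { ',', 'g', 'num', ε }

X: nullable alternative(s) X → ε; FOLLOW(X) = { $, ',', 'g', 'num' }
  X → ε: FIRST \ {ε} = { } — this is the only nullable alternative, skip
  X → , Y: FIRST \ {ε} = { ',' } — overlaps FOLLOW(X) on { ',' }: CONFLICT
  X → P X: FIRST \ {ε} = { ',', 'g', 'num' } — overlaps FOLLOW(X) on { ',', 'g', 'num' }: CONFLICT

Y: nullable alternative(s) Y → ε, Y → X; FOLLOW(Y) = { $, ',', 'g', 'num' }
  Y → , P g: FIRST \ {ε} = { ',' } — overlaps FOLLOW(Y) on { ',' }: CONFLICT
  Y → ε: FIRST \ {ε} = { } — disjoint from FOLLOW(Y)
  Y → X: FIRST \ {ε} = { ',', 'g', 'num' } — overlaps FOLLOW(Y) on { ',', 'g', 'num' }: CONFLICT
  Y → X g: FIRST \ {ε} = { ',', 'g', 'num' } — overlaps FOLLOW(Y) on { ',', 'g', 'num' }: CONFLICT

P has no nullable alternative, so no FIRST/FOLLOW check is needed there.

So the grammar has 5 FIRST/FOLLOW conflicts (marked CONFLICT above).

Answer: Yes. Y → ',' P g with FOLLOW(Y) on { ',' }; Y → X with FOLLOW(Y) on { ',', 'g', 'num' }; Y → X g with FOLLOW(Y) on { ',', 'g', 'num' }; X → ',' Y with FOLLOW(X) on { ',' }; X → P X with FOLLOW(X) on { ',', 'g', 'num' }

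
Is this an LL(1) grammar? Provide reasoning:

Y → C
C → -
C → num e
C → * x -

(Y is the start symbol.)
A grammar is LL(1) if for each non-terminal N with multiple productions, the predict sets of those productions are pairwise disjoint, where PREDICT(N → α) = (FIRST(α) \ {ε}) ∪ (FOLLOW(N) if α ⇒* ε).

For C:
  PREDICT(C → '-') = { '-' }
  PREDICT(C → num e) = { 'num' }
  PREDICT(C → '*' x '-') = { '*' }
Y has a single production, so nothing to check there.

All predict sets are disjoint. The grammar IS LL(1).

Answer: Yes, the grammar is LL(1).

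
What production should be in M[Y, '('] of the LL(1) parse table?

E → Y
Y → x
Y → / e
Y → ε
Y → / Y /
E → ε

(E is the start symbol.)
Empty (error entry)

To find M[Y, '('], we find productions for Y where '(' is in the predict set (PREDICT(N → α) = (FIRST(α) \ {ε}) ∪ (FOLLOW(N) if α ⇒* ε)).

Relevant sets:
  FOLLOW(Y) = { $, '/' }

Y → x: PREDICT = { 'x' }
Y → / e: PREDICT = { '/' }
Y → ε: PREDICT = { $, '/' }
Y → / Y /: PREDICT = { '/' }

M[Y, '('] is empty (no production applies)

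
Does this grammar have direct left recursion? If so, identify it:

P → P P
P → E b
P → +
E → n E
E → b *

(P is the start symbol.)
Direct left recursion occurs when N → N α for some non-terminal N (the right-hand side begins with the left-hand side itself).

P → P P: LEFT RECURSIVE (starts with P)
P → E b: starts with E
P → +: starts with '+'
E → n E: starts with n
E → b *: starts with b

The grammar has direct left recursion on: P.

Answer: Yes, P is left-recursive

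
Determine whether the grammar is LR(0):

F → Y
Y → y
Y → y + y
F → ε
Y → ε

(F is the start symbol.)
Augment with F' → F and build the canonical LR(0) collection (I0 = CLOSURE({[F' → . F]}), then GOTO on every symbol after a dot until no new states appear). It has 6 states:
  I0: { [F → . Y], [F → .], [F' → . F], [Y → . y + y], [Y → . y], [Y → .] }  — shift, 2 reduces
  I1: { [F' → F .] }  — accept
  I2: { [F → Y .] }  — reduce
  I3: { [Y → y . + y], [Y → y .] }  — shift, reduce
  I4: { [Y → y + . y] }  — shift
  I5: { [Y → y + y .] }  — reduce

Conflict in state I0:
  Shift-reduce conflict between [F → .] and [Y → . y]
So the grammar is NOT LR(0).

Answer: No. Shift-reduce conflict between [F → .] and [Y → . y]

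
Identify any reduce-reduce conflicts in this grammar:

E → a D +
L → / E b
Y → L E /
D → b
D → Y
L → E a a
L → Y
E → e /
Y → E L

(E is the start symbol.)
Yes — I9: [D → Y .] vs [L → Y .]

Augment with E' → E and build the canonical LR(0) collection (I0 = CLOSURE({[E' → . E]}), then GOTO on every symbol after a dot until no new states appear). It has 20 states:
  I0: { [E → . a D +], [E → . e /], [E' → . E] }  — shift
  I1: { [E' → E .] }  — accept
  I2: { [D → . Y], [D → . b], [E → . a D +], [E → . e /], [E → a . D +], [L → . / E b], [L → . E a a], [L → . Y], [Y → . E L], [Y → . L E /] }  — shift
  I3: { [E → e . /] }  — shift
  I4: { [E → e / .] }  — reduce
  I5: { [E → . a D +], [E → . e /], [L → / . E b] }  — shift
  I6: { [E → a D . +] }  — shift
  I7: { [E → . a D +], [E → . e /], [L → . / E b], [L → . E a a], [L → . Y], [L → E . a a], [Y → . E L], [Y → . L E /], [Y → E . L] }  — shift
  I8: { [E → . a D +], [E → . e /], [Y → L . E /] }  — shift
  I9: { [D → Y .], [L → Y .] }  — 2 reduces
  I10: { [D → b .] }  — reduce
  I11: { [Y → L E . /] }  — shift
  I12: { [Y → L E / .] }  — reduce
  I13: { [E → . a D +], [E → . e /], [Y → E L .], [Y → L . E /] }  — shift, reduce
  I14: { [L → Y .] }  — reduce
  I15: { [D → . Y], [D → . b], [E → . a D +], [E → . e /], [E → a . D +], [L → . / E b], [L → . E a a], [L → . Y], [L → E a . a], [Y → . E L], [Y → . L E /] }  — shift
  I16: { [D → . Y], [D → . b], [E → . a D +], [E → . e /], [E → a . D +], [L → . / E b], [L → . E a a], [L → . Y], [L → E a a .], [Y → . E L], [Y → . L E /] }  — shift, reduce
  I17: { [E → a D + .] }  — reduce
  I18: { [L → / E . b] }  — shift
  I19: { [L → / E b .] }  — reduce

I9 contains complete items [D → Y .], [L → Y .] — reduce-reduce conflict.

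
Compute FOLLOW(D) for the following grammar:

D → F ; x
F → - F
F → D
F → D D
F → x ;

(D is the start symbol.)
To compute FOLLOW(D), find every occurrence of D on a right-hand side N → α D β: add FIRST(β) \ {ε}, and if β is empty or nullable also add FOLLOW(N). Iterate to a fixed point.

D is the start symbol, so $ ∈ FOLLOW(D).
In F → D: D is at the end, add FOLLOW(F)
In F → D D: D is followed by D, add FIRST(D) \ {ε} = { '-', 'x' }
In F → D D: D is at the end, add FOLLOW(F)

The FOLLOW sets referred to above (computed the same way, to a fixed point):
  FOLLOW(F) = { ';' }

Taking the union: FOLLOW(D) = { $, '-', ';', 'x' }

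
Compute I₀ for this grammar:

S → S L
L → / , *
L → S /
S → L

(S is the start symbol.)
First, augment the grammar with S' → S
I₀ = CLOSURE({ [S' → . S] }):
  [S' → . S] has the dot before S: add [S → . S L], [S → . L]
  [S → . L] has the dot before L: add [L → . / , *], [L → . S /]
No further items can be added.

I₀ = { [L → . / , *], [L → . S /], [S → . L], [S → . S L], [S' → . S] }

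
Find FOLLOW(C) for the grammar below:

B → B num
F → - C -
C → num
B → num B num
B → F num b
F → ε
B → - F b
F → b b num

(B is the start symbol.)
{ '-' }

To compute FOLLOW(C), find every occurrence of C on a right-hand side N → α C β: add FIRST(β) \ {ε}, and if β is empty or nullable also add FOLLOW(N). Iterate to a fixed point.

In F → - C -: C is followed by '-', add FIRST('-') \ {ε} = { '-' }

Taking the union: FOLLOW(C) = { '-' }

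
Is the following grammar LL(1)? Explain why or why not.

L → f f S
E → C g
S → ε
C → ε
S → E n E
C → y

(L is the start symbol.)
Yes, the grammar is LL(1).

Relevant sets:
  FIRST(E) = { 'g', 'y' }
  FOLLOW(S) = { $ }
  FOLLOW(C) = { 'g' }

For S:
  PREDICT(S → ε) = { $ }
  PREDICT(S → E n E) = { 'g', 'y' }
For C:
  PREDICT(C → ε) = { 'g' }
  PREDICT(C → y) = { 'y' }
L, E have a single production, so nothing to check there.

All predict sets are disjoint. The grammar IS LL(1).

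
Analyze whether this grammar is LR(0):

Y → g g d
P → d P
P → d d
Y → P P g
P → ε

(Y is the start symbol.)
Augment with Y' → Y and build the canonical LR(0) collection (I0 = CLOSURE({[Y' → . Y]}), then GOTO on every symbol after a dot until no new states appear). It has 11 states:
  I0: { [P → . d P], [P → . d d], [P → .], [Y → . P P g], [Y → . g g d], [Y' → . Y] }  — shift, reduce
  I1: { [P → . d P], [P → . d d], [P → .], [Y → P . P g] }  — shift, reduce
  I2: { [Y' → Y .] }  — accept
  I3: { [P → . d P], [P → . d d], [P → .], [P → d . P], [P → d . d] }  — shift, reduce
  I4: { [Y → g . g d] }  — shift
  I5: { [Y → g g . d] }  — shift
  I6: { [Y → g g d .] }  — reduce
  I7: { [P → d P .] }  — reduce
  I8: { [P → . d P], [P → . d d], [P → .], [P → d . P], [P → d . d], [P → d d .] }  — shift, 2 reduces
  I9: { [Y → P P . g] }  — shift
  I10: { [Y → P P g .] }  — reduce

Conflict in state I0:
  Shift-reduce conflict between [P → .] and [P → . d P]
So the grammar is NOT LR(0).

Answer: No. Shift-reduce conflict between [P → .] and [P → . d P]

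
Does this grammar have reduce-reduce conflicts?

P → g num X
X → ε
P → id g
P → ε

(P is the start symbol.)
A reduce-reduce conflict occurs when an LR(0) state has two complete items [A → α .] and [B → β .] — both call for a reduction, and with no lookahead the parser cannot choose between them.

Augment with P' → P and build the canonical LR(0) collection (I0 = CLOSURE({[P' → . P]}), then GOTO on every symbol after a dot until no new states appear). It has 7 states:
  I0: { [P → . g num X], [P → . id g], [P → .], [P' → . P] }  — shift, reduce
  I1: { [P' → P .] }  — accept
  I2: { [P → g . num X] }  — shift
  I3: { [P → id . g] }  — shift
  I4: { [P → id g .] }  — reduce
  I5: { [P → g num . X], [X → .] }  — reduce
  I6: { [P → g num X .] }  — reduce

No state contains more than one complete item.

Answer: No reduce-reduce conflicts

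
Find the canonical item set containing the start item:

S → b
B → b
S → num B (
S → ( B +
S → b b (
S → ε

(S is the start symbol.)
{ [S → . ( B +], [S → . b b (], [S → . b], [S → . num B (], [S → .], [S' → . S] }

First, augment the grammar with S' → S
I₀ = CLOSURE({ [S' → . S] }):
  [S' → . S] has the dot before S: add [S → . b], [S → . num B (], [S → . ( B +], [S → . b b (], [S → .]
No further items can be added.

I₀ = { [S → . ( B +], [S → . b b (], [S → . b], [S → . num B (], [S → .], [S' → . S] }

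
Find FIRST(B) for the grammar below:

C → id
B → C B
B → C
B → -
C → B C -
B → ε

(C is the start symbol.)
To compute FIRST(B), examine every production with B on the left-hand side, reading each right-hand side left to right until a non-nullable symbol is reached.

FIRST sets of the other non-terminals involved (by the same procedure, iterated to a fixed point):
  FIRST(C) = { '-', 'id' }

From B → C B:
  - C is a non-terminal: add FIRST(C) \ {ε} = { '-', 'id' }
    C is not nullable, so stop
From B → C:
  - C is a non-terminal: add FIRST(C) \ {ε} = { '-', 'id' }
    C is not nullable, so stop
From B → -:
  - '-' is a terminal: add '-' and stop
From B → ε:
  - ε-production, so ε ∈ FIRST(B)

Collecting: FIRST(B) = { '-', 'id', ε }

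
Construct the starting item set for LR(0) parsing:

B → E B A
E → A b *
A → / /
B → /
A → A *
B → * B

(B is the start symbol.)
First, augment the grammar with B' → B
I₀ = CLOSURE({ [B' → . B] }):
  [B' → . B] has the dot before B: add [B → . E B A], [B → . /], [B → . * B]
  [B → . E B A] has the dot before E: add [E → . A b *]
  [E → . A b *] has the dot before A: add [A → . / /], [A → . A *]
No further items can be added.

I₀ = { [A → . / /], [A → . A *], [B → . * B], [B → . /], [B → . E B A], [B' → . B], [E → . A b *] }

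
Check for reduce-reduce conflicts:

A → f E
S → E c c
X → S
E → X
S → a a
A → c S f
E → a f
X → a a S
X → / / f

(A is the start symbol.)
Yes — I12: [X → S .] vs [X → a a S .]

A reduce-reduce conflict occurs when an LR(0) state has two complete items [A → α .] and [B → β .] — both call for a reduction, and with no lookahead the parser cannot choose between them.

Augment with A' → A and build the canonical LR(0) collection (I0 = CLOSURE({[A' → . A]}), then GOTO on every symbol after a dot until no new states appear). It has 19 states:
  I0: { [A → . c S f], [A → . f E], [A' → . A] }  — shift
  I1: { [A' → A .] }  — accept
  I2: { [A → c . S f], [E → . X], [E → . a f], [S → . E c c], [S → . a a], [X → . / / f], [X → . S], [X → . a a S] }  — shift
  I3: { [A → f . E], [E → . X], [E → . a f], [S → . E c c], [S → . a a], [X → . / / f], [X → . S], [X → . a a S] }  — shift
  I4: { [X → / . / f] }  — shift
  I5: { [A → f E .], [S → E . c c] }  — shift, reduce
  I6: { [X → S .] }  — reduce
  I7: { [E → X .] }  — reduce
  I8: { [E → a . f], [S → a . a], [X → a . a S] }  — shift
  I9: { [E → . X], [E → . a f], [S → . E c c], [S → . a a], [S → a a .], [X → . / / f], [X → . S], [X → . a a S], [X → a a . S] }  — shift, reduce
  I10: { [E → a f .] }  — reduce
  I11: { [S → E . c c] }  — shift
  I12: { [X → S .], [X → a a S .] }  — 2 reduces
  I13: { [S → E c . c] }  — shift
  I14: { [S → E c c .] }  — reduce
  I15: { [X → / / . f] }  — shift
  I16: { [X → / / f .] }  — reduce
  I17: { [A → c S . f], [X → S .] }  — shift, reduce
  I18: { [A → c S f .] }  — reduce

I12 contains complete items [X → S .], [X → a a S .] — reduce-reduce conflict.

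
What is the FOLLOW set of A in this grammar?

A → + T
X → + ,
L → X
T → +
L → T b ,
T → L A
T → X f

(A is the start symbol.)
A is the start symbol, so $ ∈ FOLLOW(A).
In T → L A: A is at the end, add FOLLOW(T)

The FOLLOW sets referred to above (computed the same way, to a fixed point):
  FOLLOW(T) = { $, 'b' }

Taking the union: FOLLOW(A) = { $, 'b' }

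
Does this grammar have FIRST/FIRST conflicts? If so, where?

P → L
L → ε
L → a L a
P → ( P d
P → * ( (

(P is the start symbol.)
No FIRST/FIRST conflicts.

A FIRST/FIRST conflict occurs when two productions N → α and N → β for the same non-terminal have FIRST(α) ∩ FIRST(β) ≠ ∅ (with ε ∈ FIRST of a nullable right-hand side, so two nullable alternatives also conflict).

FIRST sets of the non-terminals at (or reachable through a nullable prefix from) the front of some alternative:
  FIRST(L) = { 'a', ε }

Productions for P:
  P → L: FIRST = { 'a', ε }
  P → ( P d: FIRST = { '(' }
  P → * ( (: FIRST = { '*' }
Productions for L:
  L → ε: FIRST = { ε }
  L → a L a: FIRST = { 'a' }

All alternatives of each non-terminal have pairwise disjoint FIRST sets.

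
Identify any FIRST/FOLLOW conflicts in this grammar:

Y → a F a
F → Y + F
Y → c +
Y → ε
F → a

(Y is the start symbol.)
No FIRST/FOLLOW conflicts.

Nullable non-terminals: Y.

Y: nullable alternative(s) Y → ε; FOLLOW(Y) = { $, '+' }
  Y → a F a: FIRST \ {ε} = { 'a' } — disjoint from FOLLOW(Y)
  Y → c +: FIRST \ {ε} = { 'c' } — disjoint from FOLLOW(Y)
  Y → ε: FIRST \ {ε} = { } — this is the only nullable alternative, skip

F has no nullable alternative, so no FIRST/FOLLOW check is needed there.

No FIRST/FOLLOW conflicts found.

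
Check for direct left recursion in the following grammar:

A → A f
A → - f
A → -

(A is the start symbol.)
Direct left recursion occurs when N → N α for some non-terminal N (the right-hand side begins with the left-hand side itself).

A → A f: LEFT RECURSIVE (starts with A)
A → - f: starts with '-'
A → -: starts with '-'

The grammar has direct left recursion on: A.

Answer: Yes, A is left-recursive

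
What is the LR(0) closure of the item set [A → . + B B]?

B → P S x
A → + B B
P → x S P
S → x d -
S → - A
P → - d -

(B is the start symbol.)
To compute CLOSURE, for each item [A → α.Bβ] where B is a non-terminal, add [B → .γ] for all productions B → γ; repeat for the newly added items until nothing changes.

Start with: [A → . + B B]
The dot precedes the terminal '+', so nothing is added.

CLOSURE = { [A → . + B B] }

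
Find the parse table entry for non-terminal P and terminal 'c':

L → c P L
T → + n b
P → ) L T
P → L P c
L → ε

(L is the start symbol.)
P → L P c

To find M[P, 'c'], we find productions for P where 'c' is in the predict set (PREDICT(N → α) = (FIRST(α) \ {ε}) ∪ (FOLLOW(N) if α ⇒* ε)).

Relevant sets:
  FIRST(L) = { 'c', ε }
  FIRST(P) = { ')', 'c' }

P → ) L T: PREDICT = { ')' }
P → L P c: PREDICT = { ')', 'c' }
  'c' is in predict set, so this production goes in M[P, 'c']

M[P, 'c'] = P → L P c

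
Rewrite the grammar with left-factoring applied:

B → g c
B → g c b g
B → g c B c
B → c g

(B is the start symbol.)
Left-factoring transforms A → αβ₁ | αβ₂ into A → αA' and A' → β₁ | β₂
(α is the longest common prefix among the alternatives). Repeat until
no nonterminal has two alternatives with a common prefix.

Round 1: B has alternatives sharing prefix 'g c'. Introduce B': B → g c B'
  Add: B' → ε
  Add: B' → b g
  Add: B' → B c

No remaining common prefixes — done.

Resulting grammar:
B → g c B'
B' → ε
B' → b g
B' → B c
B → c g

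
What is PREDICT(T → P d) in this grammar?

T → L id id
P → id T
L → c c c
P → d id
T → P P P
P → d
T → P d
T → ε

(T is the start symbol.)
{ 'd', 'id' }

PREDICT(T → P d) = (FIRST(RHS) \ {ε}) ∪ (FOLLOW(T) if ε ∈ FIRST(RHS), i.e. RHS ⇒* ε)
FIRST(P) = { 'd', 'id' }
FIRST(P d) = { 'd', 'id' }
ε ∉ FIRST(P d), so FOLLOW(T) is not added.
PREDICT(T → P d) = { 'd', 'id' }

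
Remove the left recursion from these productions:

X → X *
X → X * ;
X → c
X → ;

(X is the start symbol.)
X → c X'
X → ; X'
X' → * X'
X' → * ; X'
X' → ε

X is directly left-recursive. The standard transformation for
  A → A α₁ | ... | A α_m | β₁ | ... | β_n
is
  A  → β₁ A' | ... | β_n A'
  A' → α₁ A' | ... | α_m A' | ε

X → c becomes X → c X'
X → ; becomes X → ; X'
X → X * becomes X' → * X'
X → X * ; becomes X' → * ; X'
Add X' → ε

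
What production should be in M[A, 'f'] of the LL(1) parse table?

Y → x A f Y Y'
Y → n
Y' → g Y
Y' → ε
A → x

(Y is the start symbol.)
Empty (error entry)

To find M[A, 'f'], we find productions for A where 'f' is in the predict set (PREDICT(N → α) = (FIRST(α) \ {ε}) ∪ (FOLLOW(N) if α ⇒* ε)).

A → x: PREDICT = { 'x' }

M[A, 'f'] is empty (no production applies)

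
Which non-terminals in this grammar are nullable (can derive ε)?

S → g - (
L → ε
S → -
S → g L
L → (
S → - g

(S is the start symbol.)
A non-terminal is nullable if it can derive ε (the empty string): either it has an ε-production, or it has a production whose right-hand side consists entirely of nullable non-terminals.

ε-productions: L → ε
So L is immediately nullable.
No further non-terminal can be added: every production for the remaining non-terminals contains a terminal or a non-nullable non-terminal.
Nullable = { 'L' }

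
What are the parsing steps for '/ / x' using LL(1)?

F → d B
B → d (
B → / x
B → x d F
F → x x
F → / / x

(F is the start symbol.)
LL(1) parsing maintains a stack (initially the start symbol over $) and the input. At each step: if the stack top is a terminal, match it against the current input token; if it is a non-terminal N, replace it with the RHS of M[N, lookahead] (the unique production whose predict set contains the lookahead).

Stack is shown with the top on the left.

Stack    Input    Action
------------------------
F $      / / x $  output F → / / x
/ / x $  / / x $  match '/'
/ x $    / x $    match '/'
x $      x $      match 'x'
$        $        accept

The string is accepted.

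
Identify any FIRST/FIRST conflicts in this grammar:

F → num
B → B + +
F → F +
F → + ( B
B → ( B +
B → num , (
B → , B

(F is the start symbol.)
FIRST sets of the non-terminals at (or reachable through a nullable prefix from) the front of some alternative:
  FIRST(F) = { '+', 'num' }
  FIRST(B) = { '(', ',', 'num' }

Productions for F:
  F → num: FIRST = { 'num' }
  F → F +: FIRST = { '+', 'num' }
  F → + ( B: FIRST = { '+' }
Productions for B:
  B → B + +: FIRST = { '(', ',', 'num' }
  B → ( B +: FIRST = { '(' }
  B → num , (: FIRST = { 'num' }
  B → , B: FIRST = { ',' }

Conflict for F: F → num and F → F +
  Overlap: { 'num' }
Conflict for F: F → F + and F → + ( B
  Overlap: { '+' }
Conflict for B: B → B + + and B → ( B +
  Overlap: { '(' }
Conflict for B: B → B + + and B → num , (
  Overlap: { 'num' }
Conflict for B: B → B + + and B → , B
  Overlap: { ',' }

Answer: Yes. F → num / F → F '+' on { 'num' }; F → F '+' / F → '+' '(' B on { '+' }; B → B '+' '+' / B → '(' B '+' on { '(' }; B → B '+' '+' / B → num ',' '(' on { 'num' }; B → B '+' '+' / B → ',' B on { ',' }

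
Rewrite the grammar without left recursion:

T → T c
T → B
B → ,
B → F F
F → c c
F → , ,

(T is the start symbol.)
T is directly left-recursive. The standard transformation for
  A → A α₁ | ... | A α_m | β₁ | ... | β_n
is
  A  → β₁ A' | ... | β_n A'
  A' → α₁ A' | ... | α_m A' | ε

T → B becomes T → B T'
T → T c becomes T' → c T'
Add T' → ε

Productions for other non-terminals are unchanged:
  B → ,
  B → F F
  F → c c
  F → , ,

Resulting grammar:
T → B T'
T' → c T'
T' → ε
B → ,
B → F F
F → c c
F → , ,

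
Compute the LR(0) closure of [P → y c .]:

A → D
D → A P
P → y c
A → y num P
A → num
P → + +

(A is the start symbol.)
Start with: [P → y c .]
The dot is at the end, so nothing is added.

CLOSURE = { [P → y c .] }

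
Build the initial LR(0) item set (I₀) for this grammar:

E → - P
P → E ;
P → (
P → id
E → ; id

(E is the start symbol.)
{ [E → . - P], [E → . ; id], [E' → . E] }

First, augment the grammar with E' → E
I₀ = CLOSURE({ [E' → . E] }):
  [E' → . E] has the dot before E: add [E → . - P], [E → . ; id]
No further items can be added.

I₀ = { [E → . - P], [E → . ; id], [E' → . E] }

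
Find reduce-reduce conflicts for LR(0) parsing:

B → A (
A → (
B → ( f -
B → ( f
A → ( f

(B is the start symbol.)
A reduce-reduce conflict occurs when an LR(0) state has two complete items [A → α .] and [B → β .] — both call for a reduction, and with no lookahead the parser cannot choose between them.

Augment with B' → B and build the canonical LR(0) collection (I0 = CLOSURE({[B' → . B]}), then GOTO on every symbol after a dot until no new states appear). It has 7 states:
  I0: { [A → . ( f], [A → . (], [B → . ( f -], [B → . ( f], [B → . A (], [B' → . B] }  — shift
  I1: { [A → ( . f], [A → ( .], [B → ( . f -], [B → ( . f] }  — shift, reduce
  I2: { [B → A . (] }  — shift
  I3: { [B' → B .] }  — accept
  I4: { [B → A ( .] }  — reduce
  I5: { [A → ( f .], [B → ( f . -], [B → ( f .] }  — shift, 2 reduces
  I6: { [B → ( f - .] }  — reduce

I5 contains complete items [A → ( f .], [B → ( f .] — reduce-reduce conflict.

Answer: Yes — I5: [A → ( f .] vs [B → ( f .]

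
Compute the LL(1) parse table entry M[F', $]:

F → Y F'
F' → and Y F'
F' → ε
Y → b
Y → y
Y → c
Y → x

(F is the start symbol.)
F' → ε

To find M[F', $], we find productions for F' where $ is in the predict set (PREDICT(N → α) = (FIRST(α) \ {ε}) ∪ (FOLLOW(N) if α ⇒* ε)).

Relevant sets:
  FOLLOW(F') = { $ }

F' → and Y F': PREDICT = { 'and' }
F' → ε: PREDICT = { $ }
  $ is in predict set, so this production goes in M[F', $]

M[F', $] = F' → ε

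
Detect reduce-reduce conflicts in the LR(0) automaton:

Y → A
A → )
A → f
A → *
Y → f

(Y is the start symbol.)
A reduce-reduce conflict occurs when an LR(0) state has two complete items [A → α .] and [B → β .] — both call for a reduction, and with no lookahead the parser cannot choose between them.

Augment with Y' → Y and build the canonical LR(0) collection (I0 = CLOSURE({[Y' → . Y]}), then GOTO on every symbol after a dot until no new states appear). It has 6 states:
  I0: { [A → . )], [A → . *], [A → . f], [Y → . A], [Y → . f], [Y' → . Y] }  — shift
  I1: { [A → ) .] }  — reduce
  I2: { [A → * .] }  — reduce
  I3: { [Y → A .] }  — reduce
  I4: { [Y' → Y .] }  — accept
  I5: { [A → f .], [Y → f .] }  — 2 reduces

I5 contains complete items [A → f .], [Y → f .] — reduce-reduce conflict.

Answer: Yes — I5: [A → f .] vs [Y → f .]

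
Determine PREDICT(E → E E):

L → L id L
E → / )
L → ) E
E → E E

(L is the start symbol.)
PREDICT(E → E E) = (FIRST(RHS) \ {ε}) ∪ (FOLLOW(E) if ε ∈ FIRST(RHS), i.e. RHS ⇒* ε)
FIRST(E) = { '/' }
FIRST(E E) = { '/' }
ε ∉ FIRST(E E), so FOLLOW(E) is not added.
PREDICT(E → E E) = { '/' }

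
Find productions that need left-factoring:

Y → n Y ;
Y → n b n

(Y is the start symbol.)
Yes, Y has productions with common prefix 'n'

Left-factoring is needed when two productions for the same non-terminal
share a common prefix on the right-hand side.

Productions for Y:
  Y → n Y ;
  Y → n b n

Found common prefix 'n' in productions for Y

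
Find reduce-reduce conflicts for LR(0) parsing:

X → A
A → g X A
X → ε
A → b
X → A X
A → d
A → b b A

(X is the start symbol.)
A reduce-reduce conflict occurs when an LR(0) state has two complete items [A → α .] and [B → β .] — both call for a reduction, and with no lookahead the parser cannot choose between them.

Augment with X' → X and build the canonical LR(0) collection (I0 = CLOSURE({[X' → . X]}), then GOTO on every symbol after a dot until no new states appear). It has 11 states:
  I0: { [A → . b b A], [A → . b], [A → . d], [A → . g X A], [X → . A X], [X → . A], [X → .], [X' → . X] }  — shift, reduce
  I1: { [A → . b b A], [A → . b], [A → . d], [A → . g X A], [X → . A X], [X → . A], [X → .], [X → A . X], [X → A .] }  — shift, 2 reduces
  I2: { [X' → X .] }  — accept
  I3: { [A → b . b A], [A → b .] }  — shift, reduce
  I4: { [A → d .] }  — reduce
  I5: { [A → . b b A], [A → . b], [A → . d], [A → . g X A], [A → g . X A], [X → . A X], [X → . A], [X → .] }  — shift, reduce
  I6: { [A → . b b A], [A → . b], [A → . d], [A → . g X A], [A → g X . A] }  — shift
  I7: { [A → g X A .] }  — reduce
  I8: { [A → . b b A], [A → . b], [A → . d], [A → . g X A], [A → b b . A] }  — shift
  I9: { [A → b b A .] }  — reduce
  I10: { [X → A X .] }  — reduce

I1 contains complete items [X → .], [X → A .] — reduce-reduce conflict.

Answer: Yes — I1: [X → .] vs [X → A .]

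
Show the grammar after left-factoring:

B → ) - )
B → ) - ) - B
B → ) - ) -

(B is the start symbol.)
B → ) - ) B'
B' → ε
B' → - B''
B'' → B
B'' → ε

Left-factoring transforms A → αβ₁ | αβ₂ into A → αA' and A' → β₁ | β₂
(α is the longest common prefix among the alternatives). Repeat until
no nonterminal has two alternatives with a common prefix.

Round 1: B has alternatives sharing prefix ') - )'. Introduce B': B → ) - ) B'
  Add: B' → ε
  Add: B' → - B
  Add: B' → -

Round 2: B' has alternatives sharing prefix '-'. Introduce B'': B' → - B''
  Add: B'' → B
  Add: B'' → ε

No remaining common prefixes — done.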